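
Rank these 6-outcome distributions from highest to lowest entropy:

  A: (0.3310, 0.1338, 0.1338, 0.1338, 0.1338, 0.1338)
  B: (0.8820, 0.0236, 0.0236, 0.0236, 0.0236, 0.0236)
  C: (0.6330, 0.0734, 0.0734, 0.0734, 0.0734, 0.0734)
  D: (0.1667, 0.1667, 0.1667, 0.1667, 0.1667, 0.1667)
D > A > C > B

Key insight: Entropy is maximized by uniform distributions and minimized by concentrated distributions.

Entropies:
  H(A) = 2.4693 bits
  H(B) = 0.7976 bits
  H(C) = 1.8005 bits
  H(D) = 2.5850 bits

Ranking: D > A > C > B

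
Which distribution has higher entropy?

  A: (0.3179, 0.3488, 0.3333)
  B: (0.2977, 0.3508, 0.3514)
A

Both distributions are close to uniform, making this a harder comparison.

H(A) = 1.5839 bits
H(B) = 1.5808 bits

The distribution closer to uniform has higher entropy.
Answer: A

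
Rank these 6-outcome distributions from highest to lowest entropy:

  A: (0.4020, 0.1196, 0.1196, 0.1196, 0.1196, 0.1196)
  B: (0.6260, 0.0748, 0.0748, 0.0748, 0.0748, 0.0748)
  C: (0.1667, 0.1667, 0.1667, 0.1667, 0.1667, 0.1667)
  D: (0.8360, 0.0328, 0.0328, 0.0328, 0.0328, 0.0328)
C > A > B > D

Key insight: Entropy is maximized by uniform distributions and minimized by concentrated distributions.

Entropies:
  H(A) = 2.3606 bits
  H(B) = 1.8221 bits
  H(C) = 2.5850 bits
  H(D) = 1.0246 bits

Ranking: C > A > B > D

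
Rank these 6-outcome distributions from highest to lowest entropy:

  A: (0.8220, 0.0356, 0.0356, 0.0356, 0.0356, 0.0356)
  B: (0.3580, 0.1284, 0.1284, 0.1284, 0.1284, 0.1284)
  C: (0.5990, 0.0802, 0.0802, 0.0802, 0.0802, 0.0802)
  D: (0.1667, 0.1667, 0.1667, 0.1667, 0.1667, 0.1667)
D > B > C > A

Key insight: Entropy is maximized by uniform distributions and minimized by concentrated distributions.

Entropies:
  H(A) = 1.0890 bits
  H(B) = 2.4317 bits
  H(C) = 1.9026 bits
  H(D) = 2.5850 bits

Ranking: D > B > C > A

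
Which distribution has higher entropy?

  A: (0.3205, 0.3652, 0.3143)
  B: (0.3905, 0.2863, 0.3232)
A

Both distributions are close to uniform, making this a harder comparison.

H(A) = 1.5817 bits
H(B) = 1.5730 bits

The distribution closer to uniform has higher entropy.
Answer: A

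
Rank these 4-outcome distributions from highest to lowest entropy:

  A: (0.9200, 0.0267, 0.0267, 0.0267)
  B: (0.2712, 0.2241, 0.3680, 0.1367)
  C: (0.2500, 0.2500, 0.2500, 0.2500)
C > B > A

Key insight: Entropy is maximized by uniform distributions and minimized by concentrated distributions.

- Uniform distributions have maximum entropy log₂(4) = 2.0000 bits
- The more "peaked" or concentrated a distribution, the lower its entropy

Entropies:
  H(A) = 0.5290 bits
  H(B) = 1.9173 bits
  H(C) = 2.0000 bits

Ranking: C > B > A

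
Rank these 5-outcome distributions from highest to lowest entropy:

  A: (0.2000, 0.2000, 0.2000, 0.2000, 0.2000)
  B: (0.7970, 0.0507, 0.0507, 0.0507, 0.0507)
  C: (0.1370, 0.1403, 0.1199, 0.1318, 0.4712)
A > C > B

Key insight: Entropy is maximized by uniform distributions and minimized by concentrated distributions.

- Uniform distributions have maximum entropy log₂(5) = 2.3219 bits
- The more "peaked" or concentrated a distribution, the lower its entropy

Entropies:
  H(A) = 2.3219 bits
  H(B) = 1.1339 bits
  H(C) = 2.0540 bits

Ranking: A > C > B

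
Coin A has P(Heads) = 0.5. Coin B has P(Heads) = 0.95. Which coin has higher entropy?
A

For binary distributions, entropy is maximized at p=0.5 and decreases as p moves toward 0 or 1.

H(A) = H(0.5) = 1.0000 bits
H(B) = H(0.95) = 0.2864 bits

Distribution A (p=0.5) is closer to uniform (p=0.5), so it has higher entropy.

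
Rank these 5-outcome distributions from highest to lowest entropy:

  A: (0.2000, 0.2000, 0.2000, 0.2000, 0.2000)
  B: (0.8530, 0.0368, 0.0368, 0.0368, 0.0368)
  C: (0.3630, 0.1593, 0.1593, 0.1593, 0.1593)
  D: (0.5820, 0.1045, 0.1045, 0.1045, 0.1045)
A > C > D > B

Key insight: Entropy is maximized by uniform distributions and minimized by concentrated distributions.

Entropies:
  H(A) = 2.3219 bits
  H(B) = 0.8963 bits
  H(C) = 2.2191 bits
  H(D) = 1.8165 bits

Ranking: A > C > D > B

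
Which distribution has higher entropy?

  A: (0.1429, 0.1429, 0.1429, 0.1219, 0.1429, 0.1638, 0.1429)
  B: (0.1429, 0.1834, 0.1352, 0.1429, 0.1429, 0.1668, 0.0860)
A

Both distributions are close to uniform, making this a harder comparison.

H(A) = 2.8029 bits
H(B) = 2.7777 bits

The distribution closer to uniform has higher entropy.
Answer: A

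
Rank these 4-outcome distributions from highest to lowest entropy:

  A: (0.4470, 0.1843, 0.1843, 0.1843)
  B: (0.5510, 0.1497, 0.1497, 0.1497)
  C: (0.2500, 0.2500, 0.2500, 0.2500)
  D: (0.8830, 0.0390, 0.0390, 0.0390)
C > A > B > D

Key insight: Entropy is maximized by uniform distributions and minimized by concentrated distributions.

Entropies:
  H(A) = 1.8684 bits
  H(B) = 1.7041 bits
  H(C) = 2.0000 bits
  H(D) = 0.7061 bits

Ranking: C > A > B > D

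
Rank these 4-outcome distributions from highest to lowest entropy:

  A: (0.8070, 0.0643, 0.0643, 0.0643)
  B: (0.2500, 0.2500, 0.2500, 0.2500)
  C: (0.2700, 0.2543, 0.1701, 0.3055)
B > C > A

Key insight: Entropy is maximized by uniform distributions and minimized by concentrated distributions.

- Uniform distributions have maximum entropy log₂(4) = 2.0000 bits
- The more "peaked" or concentrated a distribution, the lower its entropy

Entropies:
  H(A) = 1.0136 bits
  H(B) = 2.0000 bits
  H(C) = 1.9698 bits

Ranking: B > C > A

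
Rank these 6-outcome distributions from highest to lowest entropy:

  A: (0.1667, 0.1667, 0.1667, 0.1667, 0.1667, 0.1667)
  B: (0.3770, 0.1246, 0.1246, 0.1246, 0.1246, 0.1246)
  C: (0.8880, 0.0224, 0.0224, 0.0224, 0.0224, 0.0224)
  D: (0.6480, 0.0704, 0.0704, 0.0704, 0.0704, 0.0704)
A > B > D > C

Key insight: Entropy is maximized by uniform distributions and minimized by concentrated distributions.

Entropies:
  H(A) = 2.5850 bits
  H(B) = 2.4025 bits
  H(C) = 0.7660 bits
  H(D) = 1.7532 bits

Ranking: A > B > D > C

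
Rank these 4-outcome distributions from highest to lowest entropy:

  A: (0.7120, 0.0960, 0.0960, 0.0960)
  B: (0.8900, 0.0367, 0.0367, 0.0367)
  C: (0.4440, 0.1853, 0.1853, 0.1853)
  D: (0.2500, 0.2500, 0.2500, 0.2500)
D > C > A > B

Key insight: Entropy is maximized by uniform distributions and minimized by concentrated distributions.

Entropies:
  H(A) = 1.3226 bits
  H(B) = 0.6743 bits
  H(C) = 1.8722 bits
  H(D) = 2.0000 bits

Ranking: D > C > A > B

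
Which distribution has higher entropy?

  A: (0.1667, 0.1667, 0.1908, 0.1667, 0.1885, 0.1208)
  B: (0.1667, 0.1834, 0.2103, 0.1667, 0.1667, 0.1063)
A

Both distributions are close to uniform, making this a harder comparison.

H(A) = 2.5705 bits
H(B) = 2.5581 bits

The distribution closer to uniform has higher entropy.
Answer: A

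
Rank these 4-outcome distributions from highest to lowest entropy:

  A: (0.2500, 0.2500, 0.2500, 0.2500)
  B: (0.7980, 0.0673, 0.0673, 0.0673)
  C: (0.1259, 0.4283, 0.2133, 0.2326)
A > C > B

Key insight: Entropy is maximized by uniform distributions and minimized by concentrated distributions.

- Uniform distributions have maximum entropy log₂(4) = 2.0000 bits
- The more "peaked" or concentrated a distribution, the lower its entropy

Entropies:
  H(A) = 2.0000 bits
  H(B) = 1.0461 bits
  H(C) = 1.8651 bits

Ranking: A > C > B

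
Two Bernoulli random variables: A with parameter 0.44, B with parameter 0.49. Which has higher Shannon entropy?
B

For binary distributions, entropy is maximized at p=0.5 and decreases as p moves toward 0 or 1.

H(A) = H(0.44) = 0.9896 bits
H(B) = H(0.49) = 0.9997 bits

Distribution B (p=0.49) is closer to uniform (p=0.5), so it has higher entropy.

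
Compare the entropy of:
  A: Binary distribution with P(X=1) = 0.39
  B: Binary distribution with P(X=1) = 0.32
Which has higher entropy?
A

For binary distributions, entropy is maximized at p=0.5 and decreases as p moves toward 0 or 1.

H(A) = H(0.39) = 0.9648 bits
H(B) = H(0.32) = 0.9044 bits

Distribution A (p=0.39) is closer to uniform (p=0.5), so it has higher entropy.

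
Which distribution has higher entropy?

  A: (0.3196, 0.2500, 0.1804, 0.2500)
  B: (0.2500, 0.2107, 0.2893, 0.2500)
B

Both distributions are close to uniform, making this a harder comparison.

H(A) = 1.9717 bits
H(B) = 1.9911 bits

The distribution closer to uniform has higher entropy.
Answer: B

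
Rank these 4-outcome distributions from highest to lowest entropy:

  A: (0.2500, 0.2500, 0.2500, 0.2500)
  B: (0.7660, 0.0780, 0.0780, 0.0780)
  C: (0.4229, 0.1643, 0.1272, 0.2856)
A > C > B

Key insight: Entropy is maximized by uniform distributions and minimized by concentrated distributions.

- Uniform distributions have maximum entropy log₂(4) = 2.0000 bits
- The more "peaked" or concentrated a distribution, the lower its entropy

Entropies:
  H(A) = 2.0000 bits
  H(B) = 1.1558 bits
  H(C) = 1.8479 bits

Ranking: A > C > B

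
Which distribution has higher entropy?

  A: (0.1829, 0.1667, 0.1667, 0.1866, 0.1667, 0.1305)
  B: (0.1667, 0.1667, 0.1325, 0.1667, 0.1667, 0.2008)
A

Both distributions are close to uniform, making this a harder comparison.

H(A) = 2.5761 bits
H(B) = 2.5748 bits

The distribution closer to uniform has higher entropy.
Answer: A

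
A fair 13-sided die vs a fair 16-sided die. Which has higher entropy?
16-sided die

Both are uniform distributions; for uniform over n outcomes, H = log₂(n). H(13-sided) = log₂(13) = 3.700 bits and H(16-sided) = log₂(16) = 4.000 bits. More outcomes in a uniform distribution means higher entropy.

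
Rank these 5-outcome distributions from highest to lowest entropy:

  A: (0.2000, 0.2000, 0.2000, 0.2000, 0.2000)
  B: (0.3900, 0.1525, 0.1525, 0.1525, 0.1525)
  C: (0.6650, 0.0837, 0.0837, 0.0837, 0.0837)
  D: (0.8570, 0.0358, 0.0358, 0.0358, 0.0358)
A > B > C > D

Key insight: Entropy is maximized by uniform distributions and minimized by concentrated distributions.

Entropies:
  H(A) = 2.3219 bits
  H(B) = 2.1848 bits
  H(C) = 1.5900 bits
  H(D) = 0.8780 bits

Ranking: A > B > C > D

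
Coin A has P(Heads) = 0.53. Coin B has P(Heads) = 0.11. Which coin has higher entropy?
A

For binary distributions, entropy is maximized at p=0.5 and decreases as p moves toward 0 or 1.

H(A) = H(0.53) = 0.9974 bits
H(B) = H(0.11) = 0.4999 bits

Distribution A (p=0.53) is closer to uniform (p=0.5), so it has higher entropy.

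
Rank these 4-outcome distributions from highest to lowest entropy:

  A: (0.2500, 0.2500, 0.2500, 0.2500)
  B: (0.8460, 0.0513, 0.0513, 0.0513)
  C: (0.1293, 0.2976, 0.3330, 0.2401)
A > C > B

Key insight: Entropy is maximized by uniform distributions and minimized by concentrated distributions.

- Uniform distributions have maximum entropy log₂(4) = 2.0000 bits
- The more "peaked" or concentrated a distribution, the lower its entropy

Entropies:
  H(A) = 2.0000 bits
  H(B) = 0.8638 bits
  H(C) = 1.9245 bits

Ranking: A > C > B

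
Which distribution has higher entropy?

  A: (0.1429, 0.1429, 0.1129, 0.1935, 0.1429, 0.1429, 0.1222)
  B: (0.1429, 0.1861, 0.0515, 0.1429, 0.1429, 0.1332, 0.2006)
A

Both distributions are close to uniform, making this a harder comparison.

H(A) = 2.7886 bits
H(B) = 2.7273 bits

The distribution closer to uniform has higher entropy.
Answer: A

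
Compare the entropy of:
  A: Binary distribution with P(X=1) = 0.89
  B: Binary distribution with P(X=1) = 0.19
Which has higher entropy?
B

For binary distributions, entropy is maximized at p=0.5 and decreases as p moves toward 0 or 1.

H(A) = H(0.89) = 0.4999 bits
H(B) = H(0.19) = 0.7015 bits

Distribution B (p=0.19) is closer to uniform (p=0.5), so it has higher entropy.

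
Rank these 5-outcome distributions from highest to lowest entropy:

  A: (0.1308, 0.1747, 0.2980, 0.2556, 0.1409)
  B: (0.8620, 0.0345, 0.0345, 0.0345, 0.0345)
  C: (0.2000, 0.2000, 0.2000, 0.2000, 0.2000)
C > A > B

Key insight: Entropy is maximized by uniform distributions and minimized by concentrated distributions.

- Uniform distributions have maximum entropy log₂(5) = 2.3219 bits
- The more "peaked" or concentrated a distribution, the lower its entropy

Entropies:
  H(A) = 2.2455 bits
  H(B) = 0.8550 bits
  H(C) = 2.3219 bits

Ranking: C > A > B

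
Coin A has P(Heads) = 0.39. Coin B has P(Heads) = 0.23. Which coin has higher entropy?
A

For binary distributions, entropy is maximized at p=0.5 and decreases as p moves toward 0 or 1.

H(A) = H(0.39) = 0.9648 bits
H(B) = H(0.23) = 0.7780 bits

Distribution A (p=0.39) is closer to uniform (p=0.5), so it has higher entropy.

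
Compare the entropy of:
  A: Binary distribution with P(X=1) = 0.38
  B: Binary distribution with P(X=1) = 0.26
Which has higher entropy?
A

For binary distributions, entropy is maximized at p=0.5 and decreases as p moves toward 0 or 1.

H(A) = H(0.38) = 0.9580 bits
H(B) = H(0.26) = 0.8267 bits

Distribution A (p=0.38) is closer to uniform (p=0.5), so it has higher entropy.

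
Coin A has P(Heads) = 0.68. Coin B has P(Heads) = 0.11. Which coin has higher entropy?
A

For binary distributions, entropy is maximized at p=0.5 and decreases as p moves toward 0 or 1.

H(A) = H(0.68) = 0.9044 bits
H(B) = H(0.11) = 0.4999 bits

Distribution A (p=0.68) is closer to uniform (p=0.5), so it has higher entropy.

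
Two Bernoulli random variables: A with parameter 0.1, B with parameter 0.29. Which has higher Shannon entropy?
B

For binary distributions, entropy is maximized at p=0.5 and decreases as p moves toward 0 or 1.

H(A) = H(0.1) = 0.4690 bits
H(B) = H(0.29) = 0.8687 bits

Distribution B (p=0.29) is closer to uniform (p=0.5), so it has higher entropy.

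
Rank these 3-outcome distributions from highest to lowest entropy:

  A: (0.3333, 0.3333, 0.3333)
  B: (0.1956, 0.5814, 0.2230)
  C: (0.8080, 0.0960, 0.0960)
A > B > C

Key insight: Entropy is maximized by uniform distributions and minimized by concentrated distributions.

- Uniform distributions have maximum entropy log₂(3) = 1.5850 bits
- The more "peaked" or concentrated a distribution, the lower its entropy

Entropies:
  H(A) = 1.5850 bits
  H(B) = 1.3981 bits
  H(C) = 0.8976 bits

Ranking: A > B > C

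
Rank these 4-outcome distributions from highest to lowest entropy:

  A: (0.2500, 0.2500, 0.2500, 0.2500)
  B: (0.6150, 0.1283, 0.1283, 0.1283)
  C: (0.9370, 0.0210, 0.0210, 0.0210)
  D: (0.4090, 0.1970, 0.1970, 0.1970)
A > D > B > C

Key insight: Entropy is maximized by uniform distributions and minimized by concentrated distributions.

Entropies:
  H(A) = 2.0000 bits
  H(B) = 1.5717 bits
  H(C) = 0.4391 bits
  H(D) = 1.9127 bits

Ranking: A > D > B > C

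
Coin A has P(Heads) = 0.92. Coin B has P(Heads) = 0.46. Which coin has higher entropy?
B

For binary distributions, entropy is maximized at p=0.5 and decreases as p moves toward 0 or 1.

H(A) = H(0.92) = 0.4022 bits
H(B) = H(0.46) = 0.9954 bits

Distribution B (p=0.46) is closer to uniform (p=0.5), so it has higher entropy.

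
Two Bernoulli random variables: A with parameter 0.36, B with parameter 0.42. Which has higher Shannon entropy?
B

For binary distributions, entropy is maximized at p=0.5 and decreases as p moves toward 0 or 1.

H(A) = H(0.36) = 0.9427 bits
H(B) = H(0.42) = 0.9815 bits

Distribution B (p=0.42) is closer to uniform (p=0.5), so it has higher entropy.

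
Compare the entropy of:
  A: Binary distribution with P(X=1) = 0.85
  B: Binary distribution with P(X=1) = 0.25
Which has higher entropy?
B

For binary distributions, entropy is maximized at p=0.5 and decreases as p moves toward 0 or 1.

H(A) = H(0.85) = 0.6098 bits
H(B) = H(0.25) = 0.8113 bits

Distribution B (p=0.25) is closer to uniform (p=0.5), so it has higher entropy.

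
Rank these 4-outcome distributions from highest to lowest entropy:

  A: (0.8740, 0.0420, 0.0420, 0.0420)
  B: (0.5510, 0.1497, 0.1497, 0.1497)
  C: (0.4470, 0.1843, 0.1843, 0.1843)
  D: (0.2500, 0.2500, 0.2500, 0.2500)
D > C > B > A

Key insight: Entropy is maximized by uniform distributions and minimized by concentrated distributions.

Entropies:
  H(A) = 0.7461 bits
  H(B) = 1.7041 bits
  H(C) = 1.8684 bits
  H(D) = 2.0000 bits

Ranking: D > C > B > A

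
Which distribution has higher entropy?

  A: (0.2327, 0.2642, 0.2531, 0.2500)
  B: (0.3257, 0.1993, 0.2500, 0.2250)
A

Both distributions are close to uniform, making this a harder comparison.

H(A) = 1.9985 bits
H(B) = 1.9751 bits

The distribution closer to uniform has higher entropy.
Answer: A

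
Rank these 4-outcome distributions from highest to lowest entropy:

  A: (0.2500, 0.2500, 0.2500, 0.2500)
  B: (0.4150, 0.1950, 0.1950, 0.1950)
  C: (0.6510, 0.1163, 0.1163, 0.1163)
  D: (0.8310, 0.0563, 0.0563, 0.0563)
A > B > C > D

Key insight: Entropy is maximized by uniform distributions and minimized by concentrated distributions.

Entropies:
  H(A) = 2.0000 bits
  H(B) = 1.9063 bits
  H(C) = 1.4863 bits
  H(D) = 0.9233 bits

Ranking: A > B > C > D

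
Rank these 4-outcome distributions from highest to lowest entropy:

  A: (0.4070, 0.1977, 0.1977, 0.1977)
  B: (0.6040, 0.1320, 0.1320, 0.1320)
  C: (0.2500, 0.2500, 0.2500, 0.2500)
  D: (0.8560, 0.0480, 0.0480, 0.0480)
C > A > B > D

Key insight: Entropy is maximized by uniform distributions and minimized by concentrated distributions.

Entropies:
  H(A) = 1.9148 bits
  H(B) = 1.5962 bits
  H(C) = 2.0000 bits
  H(D) = 0.8229 bits

Ranking: C > A > B > D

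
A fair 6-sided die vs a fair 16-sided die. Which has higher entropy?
16-sided die

Both are uniform distributions; for uniform over n outcomes, H = log₂(n). H(6-sided) = log₂(6) = 2.585 bits and H(16-sided) = log₂(16) = 4.000 bits. More outcomes in a uniform distribution means higher entropy.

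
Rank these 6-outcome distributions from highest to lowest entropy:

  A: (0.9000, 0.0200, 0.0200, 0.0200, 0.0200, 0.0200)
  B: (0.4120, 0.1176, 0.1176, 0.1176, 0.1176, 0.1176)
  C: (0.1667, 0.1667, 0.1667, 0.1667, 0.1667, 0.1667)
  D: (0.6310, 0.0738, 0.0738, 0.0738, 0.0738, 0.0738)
C > B > D > A

Key insight: Entropy is maximized by uniform distributions and minimized by concentrated distributions.

Entropies:
  H(A) = 0.7012 bits
  H(B) = 2.3428 bits
  H(C) = 2.5850 bits
  H(D) = 1.8067 bits

Ranking: C > B > D > A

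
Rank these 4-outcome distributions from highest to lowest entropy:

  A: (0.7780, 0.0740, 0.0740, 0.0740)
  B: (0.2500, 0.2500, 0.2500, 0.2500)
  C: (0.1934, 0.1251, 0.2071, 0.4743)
B > C > A

Key insight: Entropy is maximized by uniform distributions and minimized by concentrated distributions.

- Uniform distributions have maximum entropy log₂(4) = 2.0000 bits
- The more "peaked" or concentrated a distribution, the lower its entropy

Entropies:
  H(A) = 1.1157 bits
  H(B) = 2.0000 bits
  H(C) = 1.8145 bits

Ranking: B > C > A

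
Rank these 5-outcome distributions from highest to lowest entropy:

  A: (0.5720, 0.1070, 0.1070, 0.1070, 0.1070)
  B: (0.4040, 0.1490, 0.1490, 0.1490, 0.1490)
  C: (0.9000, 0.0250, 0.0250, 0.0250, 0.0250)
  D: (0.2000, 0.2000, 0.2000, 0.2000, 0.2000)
D > B > A > C

Key insight: Entropy is maximized by uniform distributions and minimized by concentrated distributions.

Entropies:
  H(A) = 1.8410 bits
  H(B) = 2.1652 bits
  H(C) = 0.6690 bits
  H(D) = 2.3219 bits

Ranking: D > B > A > C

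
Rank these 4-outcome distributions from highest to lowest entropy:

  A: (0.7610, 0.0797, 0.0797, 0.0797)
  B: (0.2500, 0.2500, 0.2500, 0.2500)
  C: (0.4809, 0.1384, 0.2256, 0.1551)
B > C > A

Key insight: Entropy is maximized by uniform distributions and minimized by concentrated distributions.

- Uniform distributions have maximum entropy log₂(4) = 2.0000 bits
- The more "peaked" or concentrated a distribution, the lower its entropy

Entropies:
  H(A) = 1.1722 bits
  H(B) = 2.0000 bits
  H(C) = 1.8044 bits

Ranking: B > C > A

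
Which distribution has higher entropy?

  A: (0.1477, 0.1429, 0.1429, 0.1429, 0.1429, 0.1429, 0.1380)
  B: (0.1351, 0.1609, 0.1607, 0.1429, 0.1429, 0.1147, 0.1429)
A

Both distributions are close to uniform, making this a harder comparison.

H(A) = 2.8071 bits
H(B) = 2.7996 bits

The distribution closer to uniform has higher entropy.
Answer: A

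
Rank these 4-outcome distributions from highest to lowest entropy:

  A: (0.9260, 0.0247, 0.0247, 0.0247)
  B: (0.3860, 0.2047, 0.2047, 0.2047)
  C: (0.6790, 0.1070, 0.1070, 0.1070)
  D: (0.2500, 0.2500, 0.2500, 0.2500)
D > B > C > A

Key insight: Entropy is maximized by uniform distributions and minimized by concentrated distributions.

Entropies:
  H(A) = 0.4980 bits
  H(B) = 1.9353 bits
  H(C) = 1.4142 bits
  H(D) = 2.0000 bits

Ranking: D > B > C > A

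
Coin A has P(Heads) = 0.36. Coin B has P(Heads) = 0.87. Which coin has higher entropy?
A

For binary distributions, entropy is maximized at p=0.5 and decreases as p moves toward 0 or 1.

H(A) = H(0.36) = 0.9427 bits
H(B) = H(0.87) = 0.5574 bits

Distribution A (p=0.36) is closer to uniform (p=0.5), so it has higher entropy.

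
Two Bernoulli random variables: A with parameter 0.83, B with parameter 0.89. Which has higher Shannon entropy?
A

For binary distributions, entropy is maximized at p=0.5 and decreases as p moves toward 0 or 1.

H(A) = H(0.83) = 0.6577 bits
H(B) = H(0.89) = 0.4999 bits

Distribution A (p=0.83) is closer to uniform (p=0.5), so it has higher entropy.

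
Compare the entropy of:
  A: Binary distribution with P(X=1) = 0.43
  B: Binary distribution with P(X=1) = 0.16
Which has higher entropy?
A

For binary distributions, entropy is maximized at p=0.5 and decreases as p moves toward 0 or 1.

H(A) = H(0.43) = 0.9858 bits
H(B) = H(0.16) = 0.6343 bits

Distribution A (p=0.43) is closer to uniform (p=0.5), so it has higher entropy.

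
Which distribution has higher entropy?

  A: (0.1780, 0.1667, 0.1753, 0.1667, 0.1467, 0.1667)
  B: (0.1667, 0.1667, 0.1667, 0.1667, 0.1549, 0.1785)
B

Both distributions are close to uniform, making this a harder comparison.

H(A) = 2.5823 bits
H(B) = 2.5838 bits

The distribution closer to uniform has higher entropy.
Answer: B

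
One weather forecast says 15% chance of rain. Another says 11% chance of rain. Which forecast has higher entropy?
15% forecast

Treat each forecast as a Bernoulli distribution. Binary entropy is maximized at p=0.5 and falls off symmetrically toward 0 or 1. The 15% forecast is closer to 50%, so it is more uncertain. H(15%) ≈ 0.610 bits, H(11%) ≈ 0.500 bits.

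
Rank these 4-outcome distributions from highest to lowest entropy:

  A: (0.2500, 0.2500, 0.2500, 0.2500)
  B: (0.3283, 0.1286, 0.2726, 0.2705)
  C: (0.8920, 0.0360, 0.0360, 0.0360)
A > B > C

Key insight: Entropy is maximized by uniform distributions and minimized by concentrated distributions.

- Uniform distributions have maximum entropy log₂(4) = 2.0000 bits
- The more "peaked" or concentrated a distribution, the lower its entropy

Entropies:
  H(A) = 2.0000 bits
  H(B) = 1.9295 bits
  H(C) = 0.6650 bits

Ranking: A > B > C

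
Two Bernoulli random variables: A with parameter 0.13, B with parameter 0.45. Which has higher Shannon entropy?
B

For binary distributions, entropy is maximized at p=0.5 and decreases as p moves toward 0 or 1.

H(A) = H(0.13) = 0.5574 bits
H(B) = H(0.45) = 0.9928 bits

Distribution B (p=0.45) is closer to uniform (p=0.5), so it has higher entropy.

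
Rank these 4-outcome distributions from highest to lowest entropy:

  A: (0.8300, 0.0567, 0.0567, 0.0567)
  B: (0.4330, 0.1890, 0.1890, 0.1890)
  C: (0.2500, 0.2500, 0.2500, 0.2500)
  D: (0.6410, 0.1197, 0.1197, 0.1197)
C > B > D > A

Key insight: Entropy is maximized by uniform distributions and minimized by concentrated distributions.

Entropies:
  H(A) = 0.9271 bits
  H(B) = 1.8857 bits
  H(C) = 2.0000 bits
  H(D) = 1.5109 bits

Ranking: C > B > D > A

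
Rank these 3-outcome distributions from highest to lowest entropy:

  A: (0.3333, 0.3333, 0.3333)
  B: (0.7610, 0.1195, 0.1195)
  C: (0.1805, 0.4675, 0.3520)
A > C > B

Key insight: Entropy is maximized by uniform distributions and minimized by concentrated distributions.

- Uniform distributions have maximum entropy log₂(3) = 1.5850 bits
- The more "peaked" or concentrated a distribution, the lower its entropy

Entropies:
  H(A) = 1.5850 bits
  H(B) = 1.0324 bits
  H(C) = 1.4889 bits

Ranking: A > C > B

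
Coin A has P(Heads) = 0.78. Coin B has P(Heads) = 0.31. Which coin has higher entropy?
B

For binary distributions, entropy is maximized at p=0.5 and decreases as p moves toward 0 or 1.

H(A) = H(0.78) = 0.7602 bits
H(B) = H(0.31) = 0.8932 bits

Distribution B (p=0.31) is closer to uniform (p=0.5), so it has higher entropy.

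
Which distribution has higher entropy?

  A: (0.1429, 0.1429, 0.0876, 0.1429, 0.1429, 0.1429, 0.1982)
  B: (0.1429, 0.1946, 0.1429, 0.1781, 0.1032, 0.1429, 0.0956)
A

Both distributions are close to uniform, making this a harder comparison.

H(A) = 2.7756 bits
H(B) = 2.7678 bits

The distribution closer to uniform has higher entropy.
Answer: A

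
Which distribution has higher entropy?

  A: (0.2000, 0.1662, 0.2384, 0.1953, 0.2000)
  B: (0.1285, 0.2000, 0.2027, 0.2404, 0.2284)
A

Both distributions are close to uniform, making this a harder comparison.

H(A) = 2.3125 bits
H(B) = 2.2925 bits

The distribution closer to uniform has higher entropy.
Answer: A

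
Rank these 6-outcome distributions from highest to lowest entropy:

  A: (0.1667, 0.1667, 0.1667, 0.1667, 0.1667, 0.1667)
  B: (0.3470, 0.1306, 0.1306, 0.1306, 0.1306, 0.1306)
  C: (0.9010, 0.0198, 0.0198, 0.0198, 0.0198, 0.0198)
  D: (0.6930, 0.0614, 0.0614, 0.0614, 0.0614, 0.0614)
A > B > D > C

Key insight: Entropy is maximized by uniform distributions and minimized by concentrated distributions.

Entropies:
  H(A) = 2.5850 bits
  H(B) = 2.4476 bits
  H(C) = 0.6957 bits
  H(D) = 1.6025 bits

Ranking: A > B > D > C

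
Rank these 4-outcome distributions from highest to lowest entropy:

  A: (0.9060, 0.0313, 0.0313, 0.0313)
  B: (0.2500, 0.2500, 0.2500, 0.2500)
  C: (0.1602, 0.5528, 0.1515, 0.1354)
B > C > A

Key insight: Entropy is maximized by uniform distributions and minimized by concentrated distributions.

- Uniform distributions have maximum entropy log₂(4) = 2.0000 bits
- The more "peaked" or concentrated a distribution, the lower its entropy

Entropies:
  H(A) = 0.5987 bits
  H(B) = 2.0000 bits
  H(C) = 1.6991 bits

Ranking: B > C > A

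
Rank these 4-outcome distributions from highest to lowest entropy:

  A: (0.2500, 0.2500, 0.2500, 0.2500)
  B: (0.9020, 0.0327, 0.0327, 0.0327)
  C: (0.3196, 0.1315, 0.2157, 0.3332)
A > C > B

Key insight: Entropy is maximized by uniform distributions and minimized by concentrated distributions.

- Uniform distributions have maximum entropy log₂(4) = 2.0000 bits
- The more "peaked" or concentrated a distribution, the lower its entropy

Entropies:
  H(A) = 2.0000 bits
  H(B) = 0.6179 bits
  H(C) = 1.9165 bits

Ranking: A > C > B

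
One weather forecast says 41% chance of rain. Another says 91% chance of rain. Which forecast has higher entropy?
41% forecast

Treat each forecast as a Bernoulli distribution. Binary entropy is maximized at p=0.5 and falls off symmetrically toward 0 or 1. The 41% forecast is closer to 50%, so it is more uncertain. H(41%) ≈ 0.977 bits, H(91%) ≈ 0.436 bits.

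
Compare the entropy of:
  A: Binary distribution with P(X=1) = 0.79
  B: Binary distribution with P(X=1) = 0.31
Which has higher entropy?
B

For binary distributions, entropy is maximized at p=0.5 and decreases as p moves toward 0 or 1.

H(A) = H(0.79) = 0.7415 bits
H(B) = H(0.31) = 0.8932 bits

Distribution B (p=0.31) is closer to uniform (p=0.5), so it has higher entropy.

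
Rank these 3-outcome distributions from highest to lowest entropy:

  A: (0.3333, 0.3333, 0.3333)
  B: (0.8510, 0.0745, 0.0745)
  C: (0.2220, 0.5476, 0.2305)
A > C > B

Key insight: Entropy is maximized by uniform distributions and minimized by concentrated distributions.

- Uniform distributions have maximum entropy log₂(3) = 1.5850 bits
- The more "peaked" or concentrated a distribution, the lower its entropy

Entropies:
  H(A) = 1.5850 bits
  H(B) = 0.7563 bits
  H(C) = 1.4458 bits

Ranking: A > C > B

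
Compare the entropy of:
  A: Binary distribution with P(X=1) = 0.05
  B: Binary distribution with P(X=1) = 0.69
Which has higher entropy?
B

For binary distributions, entropy is maximized at p=0.5 and decreases as p moves toward 0 or 1.

H(A) = H(0.05) = 0.2864 bits
H(B) = H(0.69) = 0.8932 bits

Distribution B (p=0.69) is closer to uniform (p=0.5), so it has higher entropy.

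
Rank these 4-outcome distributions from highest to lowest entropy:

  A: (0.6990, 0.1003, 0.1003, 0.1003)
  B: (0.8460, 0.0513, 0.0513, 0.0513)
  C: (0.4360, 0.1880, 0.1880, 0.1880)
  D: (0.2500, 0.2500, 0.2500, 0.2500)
D > C > A > B

Key insight: Entropy is maximized by uniform distributions and minimized by concentrated distributions.

Entropies:
  H(A) = 1.3596 bits
  H(B) = 0.8638 bits
  H(C) = 1.8821 bits
  H(D) = 2.0000 bits

Ranking: D > C > A > B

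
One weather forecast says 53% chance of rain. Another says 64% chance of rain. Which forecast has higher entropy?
53% forecast

Treat each forecast as a Bernoulli distribution. Binary entropy is maximized at p=0.5 and falls off symmetrically toward 0 or 1. The 53% forecast is closer to 50%, so it is more uncertain. H(53%) ≈ 0.997 bits, H(64%) ≈ 0.943 bits.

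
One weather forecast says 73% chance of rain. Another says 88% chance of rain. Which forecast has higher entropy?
73% forecast

Treat each forecast as a Bernoulli distribution. Binary entropy is maximized at p=0.5 and falls off symmetrically toward 0 or 1. The 73% forecast is closer to 50%, so it is more uncertain. H(73%) ≈ 0.841 bits, H(88%) ≈ 0.529 bits.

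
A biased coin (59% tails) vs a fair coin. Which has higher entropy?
Fair coin

The fair coin is uniform (p=0.5), maximizing binary entropy at 1 bit. The biased coin has H(0.59) ≈ 0.977 bits — its outcome is more predictable, so its entropy is lower.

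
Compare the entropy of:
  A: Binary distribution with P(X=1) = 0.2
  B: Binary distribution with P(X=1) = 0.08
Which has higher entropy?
A

For binary distributions, entropy is maximized at p=0.5 and decreases as p moves toward 0 or 1.

H(A) = H(0.2) = 0.7219 bits
H(B) = H(0.08) = 0.4022 bits

Distribution A (p=0.2) is closer to uniform (p=0.5), so it has higher entropy.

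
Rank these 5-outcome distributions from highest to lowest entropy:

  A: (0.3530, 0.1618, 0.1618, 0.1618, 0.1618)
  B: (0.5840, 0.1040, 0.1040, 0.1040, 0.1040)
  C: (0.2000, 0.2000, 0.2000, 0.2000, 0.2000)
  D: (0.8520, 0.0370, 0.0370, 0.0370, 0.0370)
C > A > B > D

Key insight: Entropy is maximized by uniform distributions and minimized by concentrated distributions.

Entropies:
  H(A) = 2.2307 bits
  H(B) = 1.8115 bits
  H(C) = 2.3219 bits
  H(D) = 0.9008 bits

Ranking: C > A > B > D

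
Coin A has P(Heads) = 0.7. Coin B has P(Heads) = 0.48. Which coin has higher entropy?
B

For binary distributions, entropy is maximized at p=0.5 and decreases as p moves toward 0 or 1.

H(A) = H(0.7) = 0.8813 bits
H(B) = H(0.48) = 0.9988 bits

Distribution B (p=0.48) is closer to uniform (p=0.5), so it has higher entropy.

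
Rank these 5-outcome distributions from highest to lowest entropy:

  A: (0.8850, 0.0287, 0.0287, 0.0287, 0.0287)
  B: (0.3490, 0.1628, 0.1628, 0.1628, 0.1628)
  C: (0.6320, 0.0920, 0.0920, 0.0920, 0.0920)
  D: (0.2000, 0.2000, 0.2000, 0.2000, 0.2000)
D > B > C > A

Key insight: Entropy is maximized by uniform distributions and minimized by concentrated distributions.

Entropies:
  H(A) = 0.7448 bits
  H(B) = 2.2352 bits
  H(C) = 1.6851 bits
  H(D) = 2.3219 bits

Ranking: D > B > C > A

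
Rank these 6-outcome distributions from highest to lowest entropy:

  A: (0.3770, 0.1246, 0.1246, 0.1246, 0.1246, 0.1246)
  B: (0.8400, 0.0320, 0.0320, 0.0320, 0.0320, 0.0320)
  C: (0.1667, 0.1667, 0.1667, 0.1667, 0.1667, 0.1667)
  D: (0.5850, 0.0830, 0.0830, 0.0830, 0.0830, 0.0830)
C > A > D > B

Key insight: Entropy is maximized by uniform distributions and minimized by concentrated distributions.

Entropies:
  H(A) = 2.4025 bits
  H(B) = 1.0058 bits
  H(C) = 2.5850 bits
  H(D) = 1.9427 bits

Ranking: C > A > D > B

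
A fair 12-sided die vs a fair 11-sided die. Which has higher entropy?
12-sided die

Both are uniform distributions; for uniform over n outcomes, H = log₂(n). H(12-sided) = log₂(12) = 3.585 bits and H(11-sided) = log₂(11) = 3.459 bits. More outcomes in a uniform distribution means higher entropy.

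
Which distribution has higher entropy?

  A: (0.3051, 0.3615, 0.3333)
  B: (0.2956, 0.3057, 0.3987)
A

Both distributions are close to uniform, making this a harder comparison.

H(A) = 1.5815 bits
H(B) = 1.5713 bits

The distribution closer to uniform has higher entropy.
Answer: A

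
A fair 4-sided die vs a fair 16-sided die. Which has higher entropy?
16-sided die

Both are uniform distributions; for uniform over n outcomes, H = log₂(n). H(4-sided) = log₂(4) = 2.000 bits and H(16-sided) = log₂(16) = 4.000 bits. More outcomes in a uniform distribution means higher entropy.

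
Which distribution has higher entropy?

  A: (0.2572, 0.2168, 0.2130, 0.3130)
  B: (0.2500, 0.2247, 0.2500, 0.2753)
B

Both distributions are close to uniform, making this a harder comparison.

H(A) = 1.9818 bits
H(B) = 1.9963 bits

The distribution closer to uniform has higher entropy.
Answer: B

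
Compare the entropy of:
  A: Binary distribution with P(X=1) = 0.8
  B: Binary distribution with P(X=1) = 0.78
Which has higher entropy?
B

For binary distributions, entropy is maximized at p=0.5 and decreases as p moves toward 0 or 1.

H(A) = H(0.8) = 0.7219 bits
H(B) = H(0.78) = 0.7602 bits

Distribution B (p=0.78) is closer to uniform (p=0.5), so it has higher entropy.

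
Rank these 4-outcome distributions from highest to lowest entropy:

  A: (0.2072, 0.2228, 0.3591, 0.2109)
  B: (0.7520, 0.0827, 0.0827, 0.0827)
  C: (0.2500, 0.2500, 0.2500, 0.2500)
C > A > B

Key insight: Entropy is maximized by uniform distributions and minimized by concentrated distributions.

- Uniform distributions have maximum entropy log₂(4) = 2.0000 bits
- The more "peaked" or concentrated a distribution, the lower its entropy

Entropies:
  H(A) = 1.9573 bits
  H(B) = 1.2012 bits
  H(C) = 2.0000 bits

Ranking: C > A > B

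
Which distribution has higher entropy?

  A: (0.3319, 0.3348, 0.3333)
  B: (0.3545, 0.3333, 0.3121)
A

Both distributions are close to uniform, making this a harder comparison.

H(A) = 1.5850 bits
H(B) = 1.5830 bits

The distribution closer to uniform has higher entropy.
Answer: A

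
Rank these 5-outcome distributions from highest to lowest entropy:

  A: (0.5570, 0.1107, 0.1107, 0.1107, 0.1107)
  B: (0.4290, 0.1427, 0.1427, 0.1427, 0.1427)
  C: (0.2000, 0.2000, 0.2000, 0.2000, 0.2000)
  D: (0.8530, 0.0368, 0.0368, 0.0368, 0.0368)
C > B > A > D

Key insight: Entropy is maximized by uniform distributions and minimized by concentrated distributions.

Entropies:
  H(A) = 1.8766 bits
  H(B) = 2.1274 bits
  H(C) = 2.3219 bits
  H(D) = 0.8963 bits

Ranking: C > B > A > D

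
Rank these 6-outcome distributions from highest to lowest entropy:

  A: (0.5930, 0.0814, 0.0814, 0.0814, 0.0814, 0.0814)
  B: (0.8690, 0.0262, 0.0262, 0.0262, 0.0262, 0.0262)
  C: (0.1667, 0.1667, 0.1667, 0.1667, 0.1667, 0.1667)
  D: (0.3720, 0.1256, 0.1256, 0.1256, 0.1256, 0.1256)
C > D > A > B

Key insight: Entropy is maximized by uniform distributions and minimized by concentrated distributions.

Entropies:
  H(A) = 1.9199 bits
  H(B) = 0.8643 bits
  H(C) = 2.5850 bits
  H(D) = 2.4104 bits

Ranking: C > D > A > B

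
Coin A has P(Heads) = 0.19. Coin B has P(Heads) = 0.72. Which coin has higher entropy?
B

For binary distributions, entropy is maximized at p=0.5 and decreases as p moves toward 0 or 1.

H(A) = H(0.19) = 0.7015 bits
H(B) = H(0.72) = 0.8555 bits

Distribution B (p=0.72) is closer to uniform (p=0.5), so it has higher entropy.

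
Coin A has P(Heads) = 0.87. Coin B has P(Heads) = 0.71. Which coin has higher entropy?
B

For binary distributions, entropy is maximized at p=0.5 and decreases as p moves toward 0 or 1.

H(A) = H(0.87) = 0.5574 bits
H(B) = H(0.71) = 0.8687 bits

Distribution B (p=0.71) is closer to uniform (p=0.5), so it has higher entropy.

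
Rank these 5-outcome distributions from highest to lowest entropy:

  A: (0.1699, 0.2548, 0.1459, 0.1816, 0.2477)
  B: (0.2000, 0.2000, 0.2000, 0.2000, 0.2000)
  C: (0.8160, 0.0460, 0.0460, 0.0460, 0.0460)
B > A > C

Key insight: Entropy is maximized by uniform distributions and minimized by concentrated distributions.

- Uniform distributions have maximum entropy log₂(5) = 2.3219 bits
- The more "peaked" or concentrated a distribution, the lower its entropy

Entropies:
  H(A) = 2.2880 bits
  H(B) = 2.3219 bits
  H(C) = 1.0567 bits

Ranking: B > A > C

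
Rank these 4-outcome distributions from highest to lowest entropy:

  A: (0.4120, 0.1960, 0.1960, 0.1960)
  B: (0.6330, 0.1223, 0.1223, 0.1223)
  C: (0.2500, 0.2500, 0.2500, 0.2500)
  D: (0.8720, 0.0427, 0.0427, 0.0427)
C > A > B > D

Key insight: Entropy is maximized by uniform distributions and minimized by concentrated distributions.

Entropies:
  H(A) = 1.9095 bits
  H(B) = 1.5300 bits
  H(C) = 2.0000 bits
  H(D) = 0.7548 bits

Ranking: C > A > B > D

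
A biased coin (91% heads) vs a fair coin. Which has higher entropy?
Fair coin

The fair coin is uniform (p=0.5), maximizing binary entropy at 1 bit. The biased coin has H(0.91) ≈ 0.436 bits — its outcome is more predictable, so its entropy is lower.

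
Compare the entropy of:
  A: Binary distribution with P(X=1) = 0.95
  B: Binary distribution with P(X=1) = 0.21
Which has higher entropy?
B

For binary distributions, entropy is maximized at p=0.5 and decreases as p moves toward 0 or 1.

H(A) = H(0.95) = 0.2864 bits
H(B) = H(0.21) = 0.7415 bits

Distribution B (p=0.21) is closer to uniform (p=0.5), so it has higher entropy.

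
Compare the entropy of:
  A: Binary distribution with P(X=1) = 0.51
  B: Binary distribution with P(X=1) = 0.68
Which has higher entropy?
A

For binary distributions, entropy is maximized at p=0.5 and decreases as p moves toward 0 or 1.

H(A) = H(0.51) = 0.9997 bits
H(B) = H(0.68) = 0.9044 bits

Distribution A (p=0.51) is closer to uniform (p=0.5), so it has higher entropy.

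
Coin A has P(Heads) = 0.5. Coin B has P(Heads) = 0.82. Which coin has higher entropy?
A

For binary distributions, entropy is maximized at p=0.5 and decreases as p moves toward 0 or 1.

H(A) = H(0.5) = 1.0000 bits
H(B) = H(0.82) = 0.6801 bits

Distribution A (p=0.5) is closer to uniform (p=0.5), so it has higher entropy.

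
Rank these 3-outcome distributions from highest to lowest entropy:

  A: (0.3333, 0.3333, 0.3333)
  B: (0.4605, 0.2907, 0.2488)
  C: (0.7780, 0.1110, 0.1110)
A > B > C

Key insight: Entropy is maximized by uniform distributions and minimized by concentrated distributions.

- Uniform distributions have maximum entropy log₂(3) = 1.5850 bits
- The more "peaked" or concentrated a distribution, the lower its entropy

Entropies:
  H(A) = 1.5850 bits
  H(B) = 1.5326 bits
  H(C) = 0.9858 bits

Ranking: A > B > C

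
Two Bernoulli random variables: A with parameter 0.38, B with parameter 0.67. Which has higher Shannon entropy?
A

For binary distributions, entropy is maximized at p=0.5 and decreases as p moves toward 0 or 1.

H(A) = H(0.38) = 0.9580 bits
H(B) = H(0.67) = 0.9149 bits

Distribution A (p=0.38) is closer to uniform (p=0.5), so it has higher entropy.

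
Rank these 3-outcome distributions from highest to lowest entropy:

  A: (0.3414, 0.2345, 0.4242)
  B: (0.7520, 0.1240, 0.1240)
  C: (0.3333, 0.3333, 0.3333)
C > A > B

Key insight: Entropy is maximized by uniform distributions and minimized by concentrated distributions.

- Uniform distributions have maximum entropy log₂(3) = 1.5850 bits
- The more "peaked" or concentrated a distribution, the lower its entropy

Entropies:
  H(A) = 1.5448 bits
  H(B) = 1.0561 bits
  H(C) = 1.5850 bits

Ranking: C > A > B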